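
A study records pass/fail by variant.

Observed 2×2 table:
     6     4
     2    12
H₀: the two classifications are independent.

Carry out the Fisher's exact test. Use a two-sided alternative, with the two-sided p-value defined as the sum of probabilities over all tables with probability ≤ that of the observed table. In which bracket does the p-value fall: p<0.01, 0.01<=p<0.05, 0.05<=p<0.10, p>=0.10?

Margins: r₁=10, r₂=14, c₁=8, c₂=16, n=24
p_obs = C(10,6)·C(14,2)/C(24,8); sum pmf over tables with pmf ≤ p_obs
p-value (two-sided) = 0.03241
→ bracket: 0.01<=p<0.05

p-value bracket: 0.01<=p<0.05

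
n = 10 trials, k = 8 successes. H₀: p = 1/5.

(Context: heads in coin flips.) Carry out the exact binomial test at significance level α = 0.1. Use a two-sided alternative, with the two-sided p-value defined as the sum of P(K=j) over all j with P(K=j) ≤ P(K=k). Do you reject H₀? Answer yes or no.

Exact binomial: n=10, k=8, p₀=1/5=0.2000
P(X=j) = C(n,j)·p₀^j·(1−p₀)^(n−j); p = Σ P(X=j) over j with P(X=j) ≤ P(X=8)
p-value (two-sided) = 0.00008
At α=0.1: p < α → reject H₀

reject H₀: yes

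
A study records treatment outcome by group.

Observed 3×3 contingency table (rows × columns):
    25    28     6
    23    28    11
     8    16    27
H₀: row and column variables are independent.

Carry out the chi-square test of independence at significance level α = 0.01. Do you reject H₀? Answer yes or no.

reject H₀: yes

Row totals [59, 62, 51], col totals [56, 72, 44], n=172
χ² = (25−19.21)²/19.21 + (28−24.70)²/24.70 + (6−15.09)²/15.09 + (23−20.19)²/20.19 + (28−25.95)²/25.95 + (11−15.86)²/15.86 + (8−16.60)²/16.60 + (16−21.35)²/21.35 + (27−13.05)²/13.05 = 30.4312
df = 4
p-value (upper-tail) = 0.00000
At α=0.01: p < α → reject H₀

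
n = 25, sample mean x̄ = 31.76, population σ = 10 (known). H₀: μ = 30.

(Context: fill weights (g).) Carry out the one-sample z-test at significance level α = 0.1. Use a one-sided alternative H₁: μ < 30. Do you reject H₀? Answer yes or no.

reject H₀: no

SE = σ/√n = 10/√25 = 2.0000
z = (x̄−μ₀)/SE = (31.76−30)/2.0000 = 0.8800
p-value (one-sided, H₁ less) = 0.81057
At α=0.1: p ≥ α → fail to reject H₀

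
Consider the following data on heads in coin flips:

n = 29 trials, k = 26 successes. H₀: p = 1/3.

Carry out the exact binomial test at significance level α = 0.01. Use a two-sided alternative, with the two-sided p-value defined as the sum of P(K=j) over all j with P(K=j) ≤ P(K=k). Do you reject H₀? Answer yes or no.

Exact binomial: n=29, k=26, p₀=1/3=0.3333
P(X=j) = C(n,j)·p₀^j·(1−p₀)^(n−j); p = Σ P(X=j) over j with P(X=j) ≤ P(X=26)
p-value (two-sided) = 0.00000
At α=0.01: p < α → reject H₀

reject H₀: yes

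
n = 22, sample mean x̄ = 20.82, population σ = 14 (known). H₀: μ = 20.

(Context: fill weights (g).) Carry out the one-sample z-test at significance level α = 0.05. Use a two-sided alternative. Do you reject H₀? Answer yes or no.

SE = σ/√n = 14/√22 = 2.9848
z = (x̄−μ₀)/SE = (20.82−20)/2.9848 = 0.2747
p-value (two-sided) = 0.78353
At α=0.05: p ≥ α → fail to reject H₀

reject H₀: no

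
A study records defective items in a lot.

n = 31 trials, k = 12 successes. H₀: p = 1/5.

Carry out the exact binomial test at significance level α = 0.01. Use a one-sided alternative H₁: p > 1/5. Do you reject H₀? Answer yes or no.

reject H₀: no

Exact binomial: n=31, k=12, p₀=1/5=0.2000
P(X≥12) from Σ C(n,i)·p₀^i·(1−p₀)^(n−i)
p-value (one-sided, H₁ greater) = 0.01272
At α=0.01: p ≥ α → fail to reject H₀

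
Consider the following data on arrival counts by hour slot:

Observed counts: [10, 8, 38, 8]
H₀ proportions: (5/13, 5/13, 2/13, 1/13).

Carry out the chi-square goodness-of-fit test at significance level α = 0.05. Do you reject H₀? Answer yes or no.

reject H₀: yes

n = 64; E_i = n·p_i = [24.62, 24.62, 9.85, 4.92]
χ² = (10−24.62)²/24.62 + (8−24.62)²/24.62 + (38−9.85)²/9.85 + (8−4.92)²/4.92 = 102.3187
df = 3
p-value (upper-tail) = 0.00000
At α=0.05: p < α → reject H₀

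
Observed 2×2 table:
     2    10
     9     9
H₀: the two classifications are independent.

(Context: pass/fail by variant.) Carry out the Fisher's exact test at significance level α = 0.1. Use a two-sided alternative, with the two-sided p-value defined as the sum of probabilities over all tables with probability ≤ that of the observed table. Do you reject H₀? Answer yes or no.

reject H₀: no

Margins: r₁=12, r₂=18, c₁=11, c₂=19, n=30
p_obs = C(12,2)·C(18,9)/C(30,11); sum pmf over tables with pmf ≤ p_obs
p-value (two-sided) = 0.12133
At α=0.1: p ≥ α → fail to reject H₀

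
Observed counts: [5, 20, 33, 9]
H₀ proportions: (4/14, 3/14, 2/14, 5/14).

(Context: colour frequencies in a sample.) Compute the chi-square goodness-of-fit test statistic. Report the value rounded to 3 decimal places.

n = 67; E_i = n·p_i = [19.14, 14.36, 9.57, 23.93]
χ² = (5−19.14)²/19.14 + (20−14.36)²/14.36 + (33−9.57)²/9.57 + (9−23.93)²/23.93 = 79.3279
df = 3

test statistic = 79.328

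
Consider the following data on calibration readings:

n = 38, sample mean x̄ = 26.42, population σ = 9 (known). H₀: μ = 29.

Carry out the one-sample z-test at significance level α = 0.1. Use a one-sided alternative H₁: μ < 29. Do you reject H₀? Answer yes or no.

reject H₀: yes

SE = σ/√n = 9/√38 = 1.4600
z = (x̄−μ₀)/SE = (26.42−29)/1.4600 = -1.7671
p-value (one-sided, H₁ less) = 0.03860
At α=0.1: p < α → reject H₀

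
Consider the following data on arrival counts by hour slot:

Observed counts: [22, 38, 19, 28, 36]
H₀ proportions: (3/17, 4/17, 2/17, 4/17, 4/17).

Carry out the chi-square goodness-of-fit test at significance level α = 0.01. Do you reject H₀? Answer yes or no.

n = 143; E_i = n·p_i = [25.24, 33.65, 16.82, 33.65, 33.65]
χ² = (22−25.24)²/25.24 + (38−33.65)²/33.65 + (19−16.82)²/16.82 + (28−33.65)²/33.65 + (36−33.65)²/33.65 = 2.3718
df = 4
p-value (upper-tail) = 0.66773
At α=0.01: p ≥ α → fail to reject H₀

reject H₀: no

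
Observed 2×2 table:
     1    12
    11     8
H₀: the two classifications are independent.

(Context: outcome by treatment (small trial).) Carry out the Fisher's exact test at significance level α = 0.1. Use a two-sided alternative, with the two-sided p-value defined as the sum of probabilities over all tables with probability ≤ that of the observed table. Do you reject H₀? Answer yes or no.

reject H₀: yes

Margins: r₁=13, r₂=19, c₁=12, c₂=20, n=32
p_obs = C(13,1)·C(19,11)/C(32,12); sum pmf over tables with pmf ≤ p_obs
p-value (two-sided) = 0.00787
At α=0.1: p < α → reject H₀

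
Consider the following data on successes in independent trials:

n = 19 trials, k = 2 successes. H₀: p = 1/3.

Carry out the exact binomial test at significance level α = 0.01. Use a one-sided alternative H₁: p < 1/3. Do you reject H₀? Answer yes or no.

reject H₀: no

Exact binomial: n=19, k=2, p₀=1/3=0.3333
P(X≤2) from Σ C(n,i)·p₀^i·(1−p₀)^(n−i)
p-value (one-sided, H₁ less) = 0.02402
At α=0.01: p ≥ α → fail to reject H₀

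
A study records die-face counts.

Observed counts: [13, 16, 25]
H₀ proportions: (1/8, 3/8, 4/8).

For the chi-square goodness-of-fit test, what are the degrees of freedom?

df = k − 1 = 3 − 1 = 2

degrees of freedom = 2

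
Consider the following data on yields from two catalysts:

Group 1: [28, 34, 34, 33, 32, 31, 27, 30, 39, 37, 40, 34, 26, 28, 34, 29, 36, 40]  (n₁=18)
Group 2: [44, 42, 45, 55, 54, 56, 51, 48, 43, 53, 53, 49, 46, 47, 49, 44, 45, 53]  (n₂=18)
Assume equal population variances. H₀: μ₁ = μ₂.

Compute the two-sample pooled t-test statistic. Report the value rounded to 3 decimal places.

test statistic = -10.705

x̄₁=32.889, s₁=4.391, n₁=18
x̄₂=48.722, s₂=4.483, n₂=18
s_p² = [17·4.391² + 17·4.483²]/34 = 19.6879
SE = √(s_p²·(1/18+1/18)) = 1.4790
t = (32.889−48.722)/1.4790 = -10.7052
df = 34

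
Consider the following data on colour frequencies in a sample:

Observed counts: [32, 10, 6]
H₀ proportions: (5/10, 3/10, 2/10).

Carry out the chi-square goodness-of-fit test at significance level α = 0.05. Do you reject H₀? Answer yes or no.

n = 48; E_i = n·p_i = [24.00, 14.40, 9.60]
χ² = (32−24.00)²/24.00 + (10−14.40)²/14.40 + (6−9.60)²/9.60 = 5.3611
df = 2
p-value (upper-tail) = 0.06853
At α=0.05: p ≥ α → fail to reject H₀

reject H₀: no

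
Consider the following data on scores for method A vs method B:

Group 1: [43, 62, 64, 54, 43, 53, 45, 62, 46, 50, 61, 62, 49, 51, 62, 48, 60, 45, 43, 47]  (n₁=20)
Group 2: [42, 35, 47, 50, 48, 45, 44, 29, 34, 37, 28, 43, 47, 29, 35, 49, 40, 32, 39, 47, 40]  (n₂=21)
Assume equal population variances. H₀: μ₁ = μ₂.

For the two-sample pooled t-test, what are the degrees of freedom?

degrees of freedom = 39

df = n₁ + n₂ − 2 = 20 + 21 − 2 = 39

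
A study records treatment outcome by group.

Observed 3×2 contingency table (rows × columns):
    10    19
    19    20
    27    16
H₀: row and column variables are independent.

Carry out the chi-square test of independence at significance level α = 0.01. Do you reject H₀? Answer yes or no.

Row totals [29, 39, 43], col totals [56, 55], n=111
χ² = (10−14.63)²/14.63 + (19−14.37)²/14.37 + (19−19.68)²/19.68 + (20−19.32)²/19.32 + (27−21.69)²/21.69 + (16−21.31)²/21.31 = 5.6241
df = 2
p-value (upper-tail) = 0.06008
At α=0.01: p ≥ α → fail to reject H₀

reject H₀: no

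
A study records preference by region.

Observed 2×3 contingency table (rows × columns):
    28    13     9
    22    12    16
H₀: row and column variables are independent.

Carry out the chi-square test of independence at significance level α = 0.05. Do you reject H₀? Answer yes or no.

reject H₀: no

Row totals [50, 50], col totals [50, 25, 25], n=100
χ² = (28−25.00)²/25.00 + (13−12.50)²/12.50 + (9−12.50)²/12.50 + (22−25.00)²/25.00 + (12−12.50)²/12.50 + (16−12.50)²/12.50 = 2.7200
df = 2
p-value (upper-tail) = 0.25666
At α=0.05: p ≥ α → fail to reject H₀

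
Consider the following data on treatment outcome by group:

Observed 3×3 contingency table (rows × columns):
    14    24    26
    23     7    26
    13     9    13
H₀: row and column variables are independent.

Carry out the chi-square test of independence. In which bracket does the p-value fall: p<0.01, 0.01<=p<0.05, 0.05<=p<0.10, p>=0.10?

p-value bracket: 0.01<=p<0.05

Row totals [64, 56, 35], col totals [50, 40, 65], n=155
χ² = (14−20.65)²/20.65 + (24−16.52)²/16.52 + (26−26.84)²/26.84 + (23−18.06)²/18.06 + (7−14.45)²/14.45 + (26−23.48)²/23.48 + (13−11.29)²/11.29 + (9−9.03)²/9.03 + (13−14.68)²/14.68 = 11.4672
df = 4
p-value (upper-tail) = 0.02179
→ bracket: 0.01<=p<0.05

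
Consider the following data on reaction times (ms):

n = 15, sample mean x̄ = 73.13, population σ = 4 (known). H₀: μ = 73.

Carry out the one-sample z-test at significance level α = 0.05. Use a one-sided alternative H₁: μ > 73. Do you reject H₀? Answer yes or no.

SE = σ/√n = 4/√15 = 1.0328
z = (x̄−μ₀)/SE = (73.13−73)/1.0328 = 0.1259
p-value (one-sided, H₁ greater) = 0.44992
At α=0.05: p ≥ α → fail to reject H₀

reject H₀: no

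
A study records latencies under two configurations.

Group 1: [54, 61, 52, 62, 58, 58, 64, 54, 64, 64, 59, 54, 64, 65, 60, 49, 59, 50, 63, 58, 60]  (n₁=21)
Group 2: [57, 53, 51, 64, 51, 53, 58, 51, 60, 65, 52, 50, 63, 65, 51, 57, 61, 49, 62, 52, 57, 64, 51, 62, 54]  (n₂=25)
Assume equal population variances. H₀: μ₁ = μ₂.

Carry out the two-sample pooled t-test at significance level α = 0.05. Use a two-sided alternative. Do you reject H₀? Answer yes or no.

reject H₀: no

x̄₁=58.667, s₁=4.861, n₁=21
x̄₂=56.520, s₂=5.463, n₂=25
s_p² = [20·4.861² + 24·5.463²]/44 = 27.0206
SE = √(s_p²·(1/21+1/25)) = 1.5387
t = (58.667−56.520)/1.5387 = 1.3951
df = 44
p-value (two-sided) = 0.16998
At α=0.05: p ≥ α → fail to reject H₀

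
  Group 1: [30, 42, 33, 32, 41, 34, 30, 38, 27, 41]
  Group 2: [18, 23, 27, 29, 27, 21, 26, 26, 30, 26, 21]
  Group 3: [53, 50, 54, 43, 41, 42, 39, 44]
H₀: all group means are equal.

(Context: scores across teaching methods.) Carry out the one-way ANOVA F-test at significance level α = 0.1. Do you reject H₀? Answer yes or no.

reject H₀: yes

Group means [34.80, 24.91, 45.75], grand mean 34.069
SSB = Σnᵢ(x̄ᵢ−x̄)² = 2019.853; SSW = ΣΣ(x−x̄ᵢ)² = 626.009
MSB = 2019.853/2 = 1009.9265; MSW = 626.009/26 = 24.0773
F = MSB/MSW = 41.9452
df = (2, 26)
p-value (upper-tail) = 0.00000
At α=0.1: p < α → reject H₀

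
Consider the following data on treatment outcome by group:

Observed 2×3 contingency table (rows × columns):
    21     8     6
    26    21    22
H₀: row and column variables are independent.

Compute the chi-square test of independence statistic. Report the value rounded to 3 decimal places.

Row totals [35, 69], col totals [47, 29, 28], n=104
χ² = (21−15.82)²/15.82 + (8−9.76)²/9.76 + (6−9.42)²/9.42 + (26−31.18)²/31.18 + (21−19.24)²/19.24 + (22−18.58)²/18.58 = 4.9120
df = 2

test statistic = 4.912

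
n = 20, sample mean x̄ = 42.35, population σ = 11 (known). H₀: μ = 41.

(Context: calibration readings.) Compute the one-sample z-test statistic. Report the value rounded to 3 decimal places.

SE = σ/√n = 11/√20 = 2.4597
z = (x̄−μ₀)/SE = (42.35−41)/2.4597 = 0.5489

test statistic = 0.549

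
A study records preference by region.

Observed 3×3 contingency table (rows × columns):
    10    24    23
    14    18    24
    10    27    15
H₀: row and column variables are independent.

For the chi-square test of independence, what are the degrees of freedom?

degrees of freedom = 4

df = (r−1)(c−1) = (3−1)·(3−1) = 4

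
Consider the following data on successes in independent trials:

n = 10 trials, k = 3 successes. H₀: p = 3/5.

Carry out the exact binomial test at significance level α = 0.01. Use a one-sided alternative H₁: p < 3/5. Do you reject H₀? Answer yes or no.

Exact binomial: n=10, k=3, p₀=3/5=0.6000
P(X≤3) from Σ C(n,i)·p₀^i·(1−p₀)^(n−i)
p-value (one-sided, H₁ less) = 0.05476
At α=0.01: p ≥ α → fail to reject H₀

reject H₀: no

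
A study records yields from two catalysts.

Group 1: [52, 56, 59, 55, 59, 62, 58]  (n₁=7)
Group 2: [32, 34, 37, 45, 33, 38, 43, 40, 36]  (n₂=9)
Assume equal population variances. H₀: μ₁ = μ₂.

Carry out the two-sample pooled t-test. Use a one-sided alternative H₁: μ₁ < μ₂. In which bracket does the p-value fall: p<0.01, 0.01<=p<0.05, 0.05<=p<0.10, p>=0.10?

x̄₁=57.286, s₁=3.251, n₁=7
x̄₂=37.556, s₂=4.447, n₂=9
s_p² = [6·3.251² + 8·4.447²]/14 = 15.8322
SE = √(s_p²·(1/7+1/9)) = 2.0052
t = (57.286−37.556)/2.0052 = 9.8394
df = 14
p-value (one-sided, H₁ less) = 1.00000
→ bracket: p>=0.10

p-value bracket: p>=0.10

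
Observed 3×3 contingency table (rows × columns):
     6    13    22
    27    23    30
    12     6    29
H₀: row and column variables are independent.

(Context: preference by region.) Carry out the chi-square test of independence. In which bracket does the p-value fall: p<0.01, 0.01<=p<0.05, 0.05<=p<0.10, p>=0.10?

Row totals [41, 80, 47], col totals [45, 42, 81], n=168
χ² = (6−10.98)²/10.98 + (13−10.25)²/10.25 + (22−19.77)²/19.77 + (27−21.43)²/21.43 + (23−20.00)²/20.00 + (30−38.57)²/38.57 + (12−12.59)²/12.59 + (6−11.75)²/11.75 + (29−22.66)²/22.66 = 11.6682
df = 4
p-value (upper-tail) = 0.02000
→ bracket: 0.01<=p<0.05

p-value bracket: 0.01<=p<0.05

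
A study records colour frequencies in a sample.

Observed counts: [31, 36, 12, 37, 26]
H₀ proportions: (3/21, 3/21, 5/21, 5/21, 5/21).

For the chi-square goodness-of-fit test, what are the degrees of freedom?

degrees of freedom = 4

df = k − 1 = 5 − 1 = 4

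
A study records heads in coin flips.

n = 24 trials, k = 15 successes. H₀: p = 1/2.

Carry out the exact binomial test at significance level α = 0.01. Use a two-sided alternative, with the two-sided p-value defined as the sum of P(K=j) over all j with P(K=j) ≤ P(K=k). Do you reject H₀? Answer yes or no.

Exact binomial: n=24, k=15, p₀=1/2=0.5000
P(X=j) = C(n,j)·p₀^j·(1−p₀)^(n−j); p = Σ P(X=j) over j with P(X=j) ≤ P(X=15)
p-value (two-sided) = 0.30746
At α=0.01: p ≥ α → fail to reject H₀

reject H₀: no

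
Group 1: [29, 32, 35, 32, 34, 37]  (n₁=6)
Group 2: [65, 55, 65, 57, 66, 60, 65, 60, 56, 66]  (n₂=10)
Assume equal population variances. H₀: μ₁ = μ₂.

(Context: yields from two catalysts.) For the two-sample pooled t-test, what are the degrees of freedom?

degrees of freedom = 14

df = n₁ + n₂ − 2 = 6 + 10 − 2 = 14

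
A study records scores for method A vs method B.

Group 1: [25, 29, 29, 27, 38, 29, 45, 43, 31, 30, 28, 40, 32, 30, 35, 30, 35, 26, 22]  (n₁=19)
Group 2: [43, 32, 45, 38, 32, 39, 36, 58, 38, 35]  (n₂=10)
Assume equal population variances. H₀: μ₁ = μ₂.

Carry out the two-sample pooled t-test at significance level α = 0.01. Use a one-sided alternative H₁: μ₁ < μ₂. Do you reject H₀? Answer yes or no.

x̄₁=31.789, s₁=6.115, n₁=19
x̄₂=39.600, s₂=7.706, n₂=10
s_p² = [18·6.115² + 9·7.706²]/27 = 44.7244
SE = √(s_p²·(1/19+1/10)) = 2.6127
t = (31.789−39.600)/2.6127 = -2.9894
df = 27
p-value (one-sided, H₁ less) = 0.00295
At α=0.01: p < α → reject H₀

reject H₀: yes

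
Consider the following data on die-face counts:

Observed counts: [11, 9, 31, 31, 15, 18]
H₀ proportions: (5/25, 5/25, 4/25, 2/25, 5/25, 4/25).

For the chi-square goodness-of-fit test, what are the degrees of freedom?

df = k − 1 = 6 − 1 = 5

degrees of freedom = 5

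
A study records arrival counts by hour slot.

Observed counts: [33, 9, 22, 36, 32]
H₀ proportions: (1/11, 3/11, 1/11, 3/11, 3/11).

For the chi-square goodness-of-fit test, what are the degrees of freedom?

df = k − 1 = 5 − 1 = 4

degrees of freedom = 4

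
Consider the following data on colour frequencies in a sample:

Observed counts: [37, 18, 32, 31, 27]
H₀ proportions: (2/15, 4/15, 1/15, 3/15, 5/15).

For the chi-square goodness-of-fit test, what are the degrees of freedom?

df = k − 1 = 5 − 1 = 4

degrees of freedom = 4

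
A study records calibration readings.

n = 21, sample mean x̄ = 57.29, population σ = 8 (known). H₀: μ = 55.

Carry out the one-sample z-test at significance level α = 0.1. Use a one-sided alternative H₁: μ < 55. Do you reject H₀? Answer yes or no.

reject H₀: no

SE = σ/√n = 8/√21 = 1.7457
z = (x̄−μ₀)/SE = (57.29−55)/1.7457 = 1.3118
p-value (one-sided, H₁ less) = 0.90520
At α=0.1: p ≥ α → fail to reject H₀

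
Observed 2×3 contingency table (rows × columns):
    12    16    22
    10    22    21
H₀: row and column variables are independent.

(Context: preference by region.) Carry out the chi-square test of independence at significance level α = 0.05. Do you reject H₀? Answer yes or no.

reject H₀: no

Row totals [50, 53], col totals [22, 38, 43], n=103
χ² = (12−10.68)²/10.68 + (16−18.45)²/18.45 + (22−20.87)²/20.87 + (10−11.32)²/11.32 + (22−19.55)²/19.55 + (21−22.13)²/22.13 = 1.0660
df = 2
p-value (upper-tail) = 0.58685
At α=0.05: p ≥ α → fail to reject H₀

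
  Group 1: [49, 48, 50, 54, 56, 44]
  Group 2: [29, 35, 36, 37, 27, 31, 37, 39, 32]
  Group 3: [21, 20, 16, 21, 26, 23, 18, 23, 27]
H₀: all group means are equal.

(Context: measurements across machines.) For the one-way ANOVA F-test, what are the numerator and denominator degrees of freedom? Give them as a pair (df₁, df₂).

k = 3 groups, N = 24 total
df = (k−1, N−k) = (3−1, 24−3) = (2, 21)

degrees of freedom = [2, 21]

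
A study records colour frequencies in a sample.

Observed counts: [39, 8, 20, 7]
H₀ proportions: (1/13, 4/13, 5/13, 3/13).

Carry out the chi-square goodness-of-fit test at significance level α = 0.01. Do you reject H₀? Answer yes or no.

n = 74; E_i = n·p_i = [5.69, 22.77, 28.46, 17.08]
χ² = (39−5.69)²/5.69 + (8−22.77)²/22.77 + (20−28.46)²/28.46 + (7−17.08)²/17.08 = 212.9369
df = 3
p-value (upper-tail) = 0.00000
At α=0.01: p < α → reject H₀

reject H₀: yes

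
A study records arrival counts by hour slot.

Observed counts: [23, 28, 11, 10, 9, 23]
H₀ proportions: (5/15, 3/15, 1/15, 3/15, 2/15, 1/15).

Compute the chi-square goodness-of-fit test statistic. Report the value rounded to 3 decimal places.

test statistic = 53.351

n = 104; E_i = n·p_i = [34.67, 20.80, 6.93, 20.80, 13.87, 6.93]
χ² = (23−34.67)²/34.67 + (28−20.80)²/20.80 + (11−6.93)²/6.93 + (10−20.80)²/20.80 + (9−13.87)²/13.87 + (23−6.93)²/6.93 = 53.3510
df = 5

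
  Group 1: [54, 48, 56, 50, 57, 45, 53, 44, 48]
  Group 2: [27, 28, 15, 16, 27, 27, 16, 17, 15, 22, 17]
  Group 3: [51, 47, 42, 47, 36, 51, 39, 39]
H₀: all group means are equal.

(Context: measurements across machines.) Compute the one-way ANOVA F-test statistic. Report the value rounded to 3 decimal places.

test statistic = 86.559

Group means [50.56, 20.64, 44.00], grand mean 36.929
SSB = Σnᵢ(x̄ᵢ−x̄)² = 4991.089; SSW = ΣΣ(x−x̄ᵢ)² = 720.768
MSB = 4991.089/2 = 2495.5447; MSW = 720.768/25 = 28.8307
F = MSB/MSW = 86.5586
df = (2, 25)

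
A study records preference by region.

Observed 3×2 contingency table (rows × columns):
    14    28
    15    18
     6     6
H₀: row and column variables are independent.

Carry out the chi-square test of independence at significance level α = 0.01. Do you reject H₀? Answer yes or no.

Row totals [42, 33, 12], col totals [35, 52], n=87
χ² = (14−16.90)²/16.90 + (28−25.10)²/25.10 + (15−13.28)²/13.28 + (18−19.72)²/19.72 + (6−4.83)²/4.83 + (6−7.17)²/7.17 = 1.6818
df = 2
p-value (upper-tail) = 0.43133
At α=0.01: p ≥ α → fail to reject H₀

reject H₀: no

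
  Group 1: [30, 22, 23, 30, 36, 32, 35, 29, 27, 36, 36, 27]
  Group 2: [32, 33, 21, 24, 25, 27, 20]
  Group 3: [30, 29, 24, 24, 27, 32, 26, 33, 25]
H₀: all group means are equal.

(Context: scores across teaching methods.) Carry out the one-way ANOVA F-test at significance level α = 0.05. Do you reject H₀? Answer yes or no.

reject H₀: no

Group means [30.25, 26.00, 27.78], grand mean 28.393
SSB = Σnᵢ(x̄ᵢ−x̄)² = 84.873; SSW = ΣΣ(x−x̄ᵢ)² = 511.806
MSB = 84.873/2 = 42.4365; MSW = 511.806/25 = 20.4722
F = MSB/MSW = 2.0729
df = (2, 25)
p-value (upper-tail) = 0.14691
At α=0.05: p ≥ α → fail to reject H₀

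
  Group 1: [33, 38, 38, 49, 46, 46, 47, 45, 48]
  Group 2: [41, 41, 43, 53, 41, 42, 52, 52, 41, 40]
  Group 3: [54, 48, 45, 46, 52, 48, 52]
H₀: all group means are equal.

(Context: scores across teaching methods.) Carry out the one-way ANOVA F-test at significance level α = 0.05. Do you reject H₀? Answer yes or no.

reject H₀: no

Group means [43.33, 44.60, 49.29], grand mean 45.423
SSB = Σnᵢ(x̄ᵢ−x̄)² = 150.518; SSW = ΣΣ(x−x̄ᵢ)² = 579.829
MSB = 150.518/2 = 75.2588; MSW = 579.829/23 = 25.2099
F = MSB/MSW = 2.9853
df = (2, 23)
p-value (upper-tail) = 0.07037
At α=0.05: p ≥ α → fail to reject H₀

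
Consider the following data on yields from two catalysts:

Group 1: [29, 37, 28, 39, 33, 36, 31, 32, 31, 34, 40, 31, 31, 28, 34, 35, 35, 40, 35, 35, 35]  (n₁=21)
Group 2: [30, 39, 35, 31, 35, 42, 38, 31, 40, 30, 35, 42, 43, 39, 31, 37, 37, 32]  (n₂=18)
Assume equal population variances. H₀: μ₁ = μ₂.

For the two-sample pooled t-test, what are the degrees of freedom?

df = n₁ + n₂ − 2 = 21 + 18 − 2 = 37

degrees of freedom = 37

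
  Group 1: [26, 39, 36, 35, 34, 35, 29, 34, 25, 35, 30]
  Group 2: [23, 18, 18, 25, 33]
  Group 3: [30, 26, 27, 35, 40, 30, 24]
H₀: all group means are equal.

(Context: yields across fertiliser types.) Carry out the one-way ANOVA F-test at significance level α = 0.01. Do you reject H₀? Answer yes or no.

reject H₀: no

Group means [32.55, 23.40, 30.29], grand mean 29.870
SSB = Σnᵢ(x̄ᵢ−x̄)² = 289.253; SSW = ΣΣ(x−x̄ᵢ)² = 533.356
MSB = 289.253/2 = 144.6264; MSW = 533.356/20 = 26.6678
F = MSB/MSW = 5.4233
df = (2, 20)
p-value (upper-tail) = 0.01313
At α=0.01: p ≥ α → fail to reject H₀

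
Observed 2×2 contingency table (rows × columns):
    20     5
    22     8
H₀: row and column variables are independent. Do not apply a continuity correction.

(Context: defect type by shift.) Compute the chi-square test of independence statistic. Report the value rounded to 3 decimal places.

Row totals [25, 30], col totals [42, 13], n=55
χ² = (20−19.09)²/19.09 + (5−5.91)²/5.91 + (22−22.91)²/22.91 + (8−7.09)²/7.09 = 0.3358
df = 1

test statistic = 0.336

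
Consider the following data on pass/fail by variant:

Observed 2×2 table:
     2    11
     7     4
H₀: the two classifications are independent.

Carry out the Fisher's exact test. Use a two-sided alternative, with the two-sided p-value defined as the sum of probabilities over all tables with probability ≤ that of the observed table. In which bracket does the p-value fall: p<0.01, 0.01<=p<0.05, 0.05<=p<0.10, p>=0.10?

Margins: r₁=13, r₂=11, c₁=9, c₂=15, n=24
p_obs = C(13,2)·C(11,7)/C(24,9); sum pmf over tables with pmf ≤ p_obs
p-value (two-sided) = 0.03274
→ bracket: 0.01<=p<0.05

p-value bracket: 0.01<=p<0.05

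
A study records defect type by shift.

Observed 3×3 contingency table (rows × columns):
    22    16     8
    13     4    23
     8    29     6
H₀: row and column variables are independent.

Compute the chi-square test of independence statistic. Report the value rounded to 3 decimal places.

test statistic = 40.778

Row totals [46, 40, 43], col totals [43, 49, 37], n=129
χ² = (22−15.33)²/15.33 + (16−17.47)²/17.47 + (8−13.19)²/13.19 + (13−13.33)²/13.33 + (4−15.19)²/15.19 + (23−11.47)²/11.47 + (8−14.33)²/14.33 + (29−16.33)²/16.33 + (6−12.33)²/12.33 = 40.7779
df = 4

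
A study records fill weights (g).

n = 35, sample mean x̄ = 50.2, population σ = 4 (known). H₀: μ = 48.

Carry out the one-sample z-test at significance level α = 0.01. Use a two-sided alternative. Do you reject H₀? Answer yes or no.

reject H₀: yes

SE = σ/√n = 4/√35 = 0.6761
z = (x̄−μ₀)/SE = (50.2−48)/0.6761 = 3.2538
p-value (two-sided) = 0.00114
At α=0.01: p < α → reject H₀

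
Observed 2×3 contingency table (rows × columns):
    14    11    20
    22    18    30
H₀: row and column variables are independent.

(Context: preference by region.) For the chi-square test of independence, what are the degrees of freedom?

df = (r−1)(c−1) = (2−1)·(3−1) = 2

degrees of freedom = 2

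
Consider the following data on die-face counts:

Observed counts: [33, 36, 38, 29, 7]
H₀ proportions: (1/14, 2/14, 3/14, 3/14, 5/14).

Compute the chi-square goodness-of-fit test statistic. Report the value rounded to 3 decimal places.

n = 143; E_i = n·p_i = [10.21, 20.43, 30.64, 30.64, 51.07]
χ² = (33−10.21)²/10.21 + (36−20.43)²/20.43 + (38−30.64)²/30.64 + (29−30.64)²/30.64 + (7−51.07)²/51.07 = 102.5841
df = 4

test statistic = 102.584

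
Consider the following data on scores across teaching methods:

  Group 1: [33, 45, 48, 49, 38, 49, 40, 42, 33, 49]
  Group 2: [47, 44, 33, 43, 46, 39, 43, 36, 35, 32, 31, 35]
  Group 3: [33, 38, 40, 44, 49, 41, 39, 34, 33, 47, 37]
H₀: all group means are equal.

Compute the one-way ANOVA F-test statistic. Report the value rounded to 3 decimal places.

test statistic = 1.328

Group means [42.60, 38.67, 39.55], grand mean 40.152
SSB = Σnᵢ(x̄ᵢ−x̄)² = 90.448; SSW = ΣΣ(x−x̄ᵢ)² = 1021.794
MSB = 90.448/2 = 45.2242; MSW = 1021.794/30 = 34.0598
F = MSB/MSW = 1.3278
df = (2, 30)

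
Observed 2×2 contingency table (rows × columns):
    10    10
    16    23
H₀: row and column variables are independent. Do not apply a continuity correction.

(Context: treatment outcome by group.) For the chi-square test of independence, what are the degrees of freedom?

df = (r−1)(c−1) = (2−1)·(2−1) = 1

degrees of freedom = 1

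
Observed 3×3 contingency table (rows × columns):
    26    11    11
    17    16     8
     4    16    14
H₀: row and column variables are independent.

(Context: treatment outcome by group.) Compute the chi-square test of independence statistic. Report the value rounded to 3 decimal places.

Row totals [48, 41, 34], col totals [47, 43, 33], n=123
χ² = (26−18.34)²/18.34 + (11−16.78)²/16.78 + (11−12.88)²/12.88 + (17−15.67)²/15.67 + (16−14.33)²/14.33 + (8−11.00)²/11.00 + (4−12.99)²/12.99 + (16−11.89)²/11.89 + (14−9.12)²/9.12 = 16.8442
df = 4

test statistic = 16.844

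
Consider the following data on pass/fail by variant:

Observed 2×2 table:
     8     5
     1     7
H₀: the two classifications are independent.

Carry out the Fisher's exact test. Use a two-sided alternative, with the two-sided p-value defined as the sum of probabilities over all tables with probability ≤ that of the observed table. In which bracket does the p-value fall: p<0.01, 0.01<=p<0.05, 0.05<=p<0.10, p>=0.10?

Margins: r₁=13, r₂=8, c₁=9, c₂=12, n=21
p_obs = C(13,8)·C(8,1)/C(21,9); sum pmf over tables with pmf ≤ p_obs
p-value (two-sided) = 0.06687
→ bracket: 0.05<=p<0.10

p-value bracket: 0.05<=p<0.10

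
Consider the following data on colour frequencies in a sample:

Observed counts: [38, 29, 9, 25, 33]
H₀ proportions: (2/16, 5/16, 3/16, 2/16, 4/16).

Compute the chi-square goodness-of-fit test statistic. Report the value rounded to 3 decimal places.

test statistic = 45.337

n = 134; E_i = n·p_i = [16.75, 41.88, 25.12, 16.75, 33.50]
χ² = (38−16.75)²/16.75 + (29−41.88)²/41.88 + (9−25.12)²/25.12 + (25−16.75)²/16.75 + (33−33.50)²/33.50 = 45.3373
df = 4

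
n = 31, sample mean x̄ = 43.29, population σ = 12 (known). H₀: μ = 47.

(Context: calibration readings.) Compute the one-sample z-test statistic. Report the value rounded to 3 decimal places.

SE = σ/√n = 12/√31 = 2.1553
z = (x̄−μ₀)/SE = (43.29−47)/2.1553 = -1.7214

test statistic = -1.721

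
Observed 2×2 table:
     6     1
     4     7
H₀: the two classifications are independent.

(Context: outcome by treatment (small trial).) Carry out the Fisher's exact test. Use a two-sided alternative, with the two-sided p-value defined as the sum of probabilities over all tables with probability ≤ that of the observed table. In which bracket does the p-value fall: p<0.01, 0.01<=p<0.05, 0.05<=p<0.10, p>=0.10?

Margins: r₁=7, r₂=11, c₁=10, c₂=8, n=18
p_obs = C(7,6)·C(11,4)/C(18,10); sum pmf over tables with pmf ≤ p_obs
p-value (two-sided) = 0.06561
→ bracket: 0.05<=p<0.10

p-value bracket: 0.05<=p<0.10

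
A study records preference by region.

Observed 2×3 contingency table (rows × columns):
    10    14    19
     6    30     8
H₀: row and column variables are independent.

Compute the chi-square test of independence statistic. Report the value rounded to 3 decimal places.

test statistic = 11.290

Row totals [43, 44], col totals [16, 44, 27], n=87
χ² = (10−7.91)²/7.91 + (14−21.75)²/21.75 + (19−13.34)²/13.34 + (6−8.09)²/8.09 + (30−22.25)²/22.25 + (8−13.66)²/13.66 = 11.2897
df = 2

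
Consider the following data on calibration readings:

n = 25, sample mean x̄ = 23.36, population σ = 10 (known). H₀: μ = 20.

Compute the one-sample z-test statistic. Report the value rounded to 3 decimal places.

test statistic = 1.680

SE = σ/√n = 10/√25 = 2.0000
z = (x̄−μ₀)/SE = (23.36−20)/2.0000 = 1.6800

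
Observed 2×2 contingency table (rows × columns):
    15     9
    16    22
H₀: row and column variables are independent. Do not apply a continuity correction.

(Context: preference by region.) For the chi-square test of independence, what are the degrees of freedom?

df = (r−1)(c−1) = (2−1)·(2−1) = 1

degrees of freedom = 1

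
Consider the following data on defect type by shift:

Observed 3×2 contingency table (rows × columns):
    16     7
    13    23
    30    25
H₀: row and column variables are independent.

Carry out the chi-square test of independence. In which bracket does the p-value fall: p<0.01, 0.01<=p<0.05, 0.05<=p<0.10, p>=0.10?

Row totals [23, 36, 55], col totals [59, 55], n=114
χ² = (16−11.90)²/11.90 + (7−11.10)²/11.10 + (13−18.63)²/18.63 + (23−17.37)²/17.37 + (30−28.46)²/28.46 + (25−26.54)²/26.54 = 6.6219
df = 2
p-value (upper-tail) = 0.03648
→ bracket: 0.01<=p<0.05

p-value bracket: 0.01<=p<0.05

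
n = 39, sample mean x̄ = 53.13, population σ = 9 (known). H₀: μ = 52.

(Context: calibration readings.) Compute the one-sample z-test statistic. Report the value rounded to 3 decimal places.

test statistic = 0.784

SE = σ/√n = 9/√39 = 1.4412
z = (x̄−μ₀)/SE = (53.13−52)/1.4412 = 0.7841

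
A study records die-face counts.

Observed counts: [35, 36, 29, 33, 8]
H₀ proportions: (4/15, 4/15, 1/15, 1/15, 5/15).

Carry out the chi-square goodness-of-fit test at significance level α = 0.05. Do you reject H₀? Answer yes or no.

reject H₀: yes

n = 141; E_i = n·p_i = [37.60, 37.60, 9.40, 9.40, 47.00]
χ² = (35−37.60)²/37.60 + (36−37.60)²/37.60 + (29−9.40)²/9.40 + (33−9.40)²/9.40 + (8−47.00)²/47.00 = 132.7287
df = 4
p-value (upper-tail) = 0.00000
At α=0.05: p < α → reject H₀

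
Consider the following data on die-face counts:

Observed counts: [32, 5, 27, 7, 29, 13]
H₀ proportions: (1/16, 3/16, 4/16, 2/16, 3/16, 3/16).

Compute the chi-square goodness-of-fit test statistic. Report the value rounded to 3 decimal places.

n = 113; E_i = n·p_i = [7.06, 21.19, 28.25, 14.12, 21.19, 21.19]
χ² = (32−7.06)²/7.06 + (5−21.19)²/21.19 + (27−28.25)²/28.25 + (7−14.12)²/14.12 + (29−21.19)²/21.19 + (13−21.19)²/21.19 = 110.1150
df = 5

test statistic = 110.115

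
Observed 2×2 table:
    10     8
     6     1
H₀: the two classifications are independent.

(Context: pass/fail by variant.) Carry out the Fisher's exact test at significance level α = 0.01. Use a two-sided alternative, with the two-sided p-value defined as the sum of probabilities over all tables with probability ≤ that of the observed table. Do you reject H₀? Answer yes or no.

Margins: r₁=18, r₂=7, c₁=16, c₂=9, n=25
p_obs = C(18,10)·C(7,6)/C(25,16); sum pmf over tables with pmf ≤ p_obs
p-value (two-sided) = 0.35484
At α=0.01: p ≥ α → fail to reject H₀

reject H₀: no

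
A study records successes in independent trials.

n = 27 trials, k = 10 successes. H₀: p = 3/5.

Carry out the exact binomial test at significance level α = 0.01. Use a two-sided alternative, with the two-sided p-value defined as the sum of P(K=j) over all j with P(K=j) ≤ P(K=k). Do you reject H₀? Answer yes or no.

reject H₀: no

Exact binomial: n=27, k=10, p₀=3/5=0.6000
P(X=j) = C(n,j)·p₀^j·(1−p₀)^(n−j); p = Σ P(X=j) over j with P(X=j) ≤ P(X=10)
p-value (two-sided) = 0.01800
At α=0.01: p ≥ α → fail to reject H₀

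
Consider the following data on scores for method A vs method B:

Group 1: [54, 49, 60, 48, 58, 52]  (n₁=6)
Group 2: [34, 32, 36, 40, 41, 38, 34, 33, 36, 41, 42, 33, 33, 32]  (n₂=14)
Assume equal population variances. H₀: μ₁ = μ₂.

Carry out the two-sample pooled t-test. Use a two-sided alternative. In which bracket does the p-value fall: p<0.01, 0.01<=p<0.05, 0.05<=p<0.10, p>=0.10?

x̄₁=53.500, s₁=4.806, n₁=6
x̄₂=36.071, s₂=3.647, n₂=14
s_p² = [5·4.806² + 13·3.647²]/18 = 16.0238
SE = √(s_p²·(1/6+1/14)) = 1.9533
t = (53.500−36.071)/1.9533 = 8.9228
df = 18
p-value (two-sided) = 0.00000
→ bracket: p<0.01

p-value bracket: p<0.01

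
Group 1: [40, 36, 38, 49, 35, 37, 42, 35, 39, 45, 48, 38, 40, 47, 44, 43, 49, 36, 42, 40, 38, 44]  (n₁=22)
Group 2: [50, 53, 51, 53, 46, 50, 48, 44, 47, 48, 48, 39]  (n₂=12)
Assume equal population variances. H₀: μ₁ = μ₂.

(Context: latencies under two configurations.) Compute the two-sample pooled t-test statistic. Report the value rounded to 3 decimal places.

test statistic = -4.495

x̄₁=41.136, s₁=4.497, n₁=22
x̄₂=48.083, s₂=3.919, n₂=12
s_p² = [21·4.497² + 11·3.919²]/32 = 18.5471
SE = √(s_p²·(1/22+1/12)) = 1.5455
t = (41.136−48.083)/1.5455 = -4.4949
df = 32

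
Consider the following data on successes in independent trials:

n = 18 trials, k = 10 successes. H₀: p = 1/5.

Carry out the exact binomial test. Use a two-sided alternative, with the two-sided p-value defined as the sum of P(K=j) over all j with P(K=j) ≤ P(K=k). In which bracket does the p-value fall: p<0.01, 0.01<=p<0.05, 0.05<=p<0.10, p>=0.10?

p-value bracket: p<0.01

Exact binomial: n=18, k=10, p₀=1/5=0.2000
P(X=j) = C(n,j)·p₀^j·(1−p₀)^(n−j); p = Σ P(X=j) over j with P(X=j) ≤ P(X=10)
p-value (two-sided) = 0.00091
→ bracket: p<0.01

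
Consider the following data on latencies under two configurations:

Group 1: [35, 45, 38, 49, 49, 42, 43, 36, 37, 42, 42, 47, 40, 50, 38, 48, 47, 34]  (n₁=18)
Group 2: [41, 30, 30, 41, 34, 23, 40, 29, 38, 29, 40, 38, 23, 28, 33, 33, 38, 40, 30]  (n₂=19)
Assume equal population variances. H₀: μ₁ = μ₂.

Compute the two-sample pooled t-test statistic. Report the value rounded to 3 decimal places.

test statistic = 4.759

x̄₁=42.333, s₁=5.236, n₁=18
x̄₂=33.579, s₂=5.910, n₂=19
s_p² = [17·5.236² + 18·5.910²]/35 = 31.2752
SE = √(s_p²·(1/18+1/19)) = 1.8394
t = (42.333−33.579)/1.8394 = 4.7592
df = 35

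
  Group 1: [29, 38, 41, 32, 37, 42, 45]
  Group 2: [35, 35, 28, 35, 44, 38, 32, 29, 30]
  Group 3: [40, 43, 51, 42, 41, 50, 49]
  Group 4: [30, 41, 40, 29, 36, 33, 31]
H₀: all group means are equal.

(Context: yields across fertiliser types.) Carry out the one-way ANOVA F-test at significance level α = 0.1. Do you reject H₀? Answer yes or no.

Group means [37.71, 34.00, 45.14, 34.29], grand mean 37.533
SSB = Σnᵢ(x̄ᵢ−x̄)² = 591.752; SSW = ΣΣ(x−x̄ᵢ)² = 661.714
MSB = 591.752/3 = 197.2508; MSW = 661.714/26 = 25.4505
F = MSB/MSW = 7.7504
df = (3, 26)
p-value (upper-tail) = 0.00074
At α=0.1: p < α → reject H₀

reject H₀: yes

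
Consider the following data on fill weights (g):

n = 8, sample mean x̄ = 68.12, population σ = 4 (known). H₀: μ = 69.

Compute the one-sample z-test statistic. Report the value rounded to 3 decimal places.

test statistic = -0.622

SE = σ/√n = 4/√8 = 1.4142
z = (x̄−μ₀)/SE = (68.12−69)/1.4142 = -0.6223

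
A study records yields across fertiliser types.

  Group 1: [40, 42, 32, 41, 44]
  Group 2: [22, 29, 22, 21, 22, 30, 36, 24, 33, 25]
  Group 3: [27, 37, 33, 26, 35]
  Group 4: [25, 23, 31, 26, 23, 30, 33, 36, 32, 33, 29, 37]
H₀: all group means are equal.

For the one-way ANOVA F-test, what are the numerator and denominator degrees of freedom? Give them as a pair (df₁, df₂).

k = 4 groups, N = 32 total
df = (k−1, N−k) = (4−1, 32−4) = (3, 28)

degrees of freedom = [3, 28]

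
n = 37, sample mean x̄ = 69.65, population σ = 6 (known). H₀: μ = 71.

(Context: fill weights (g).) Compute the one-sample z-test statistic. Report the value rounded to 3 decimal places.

SE = σ/√n = 6/√37 = 0.9864
z = (x̄−μ₀)/SE = (69.65−71)/0.9864 = -1.3686

test statistic = -1.369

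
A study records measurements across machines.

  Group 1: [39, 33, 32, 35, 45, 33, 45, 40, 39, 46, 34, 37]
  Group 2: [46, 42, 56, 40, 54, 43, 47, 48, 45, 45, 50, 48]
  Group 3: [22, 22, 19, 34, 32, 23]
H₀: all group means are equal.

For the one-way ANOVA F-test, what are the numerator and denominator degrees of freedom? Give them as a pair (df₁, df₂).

k = 3 groups, N = 30 total
df = (k−1, N−k) = (3−1, 30−3) = (2, 27)

degrees of freedom = [2, 27]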